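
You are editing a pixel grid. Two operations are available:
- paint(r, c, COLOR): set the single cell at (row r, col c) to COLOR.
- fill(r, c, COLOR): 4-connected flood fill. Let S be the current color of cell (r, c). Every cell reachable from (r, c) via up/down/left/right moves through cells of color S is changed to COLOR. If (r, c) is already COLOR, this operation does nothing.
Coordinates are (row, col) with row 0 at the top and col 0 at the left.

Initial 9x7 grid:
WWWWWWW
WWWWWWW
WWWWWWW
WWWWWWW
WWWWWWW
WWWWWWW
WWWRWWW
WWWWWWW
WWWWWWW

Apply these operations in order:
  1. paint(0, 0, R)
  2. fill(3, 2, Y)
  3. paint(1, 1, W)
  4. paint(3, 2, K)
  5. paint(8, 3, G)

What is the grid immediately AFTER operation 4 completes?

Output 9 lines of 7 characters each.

After op 1 paint(0,0,R):
RWWWWWW
WWWWWWW
WWWWWWW
WWWWWWW
WWWWWWW
WWWWWWW
WWWRWWW
WWWWWWW
WWWWWWW
After op 2 fill(3,2,Y) [61 cells changed]:
RYYYYYY
YYYYYYY
YYYYYYY
YYYYYYY
YYYYYYY
YYYYYYY
YYYRYYY
YYYYYYY
YYYYYYY
After op 3 paint(1,1,W):
RYYYYYY
YWYYYYY
YYYYYYY
YYYYYYY
YYYYYYY
YYYYYYY
YYYRYYY
YYYYYYY
YYYYYYY
After op 4 paint(3,2,K):
RYYYYYY
YWYYYYY
YYYYYYY
YYKYYYY
YYYYYYY
YYYYYYY
YYYRYYY
YYYYYYY
YYYYYYY

Answer: RYYYYYY
YWYYYYY
YYYYYYY
YYKYYYY
YYYYYYY
YYYYYYY
YYYRYYY
YYYYYYY
YYYYYYY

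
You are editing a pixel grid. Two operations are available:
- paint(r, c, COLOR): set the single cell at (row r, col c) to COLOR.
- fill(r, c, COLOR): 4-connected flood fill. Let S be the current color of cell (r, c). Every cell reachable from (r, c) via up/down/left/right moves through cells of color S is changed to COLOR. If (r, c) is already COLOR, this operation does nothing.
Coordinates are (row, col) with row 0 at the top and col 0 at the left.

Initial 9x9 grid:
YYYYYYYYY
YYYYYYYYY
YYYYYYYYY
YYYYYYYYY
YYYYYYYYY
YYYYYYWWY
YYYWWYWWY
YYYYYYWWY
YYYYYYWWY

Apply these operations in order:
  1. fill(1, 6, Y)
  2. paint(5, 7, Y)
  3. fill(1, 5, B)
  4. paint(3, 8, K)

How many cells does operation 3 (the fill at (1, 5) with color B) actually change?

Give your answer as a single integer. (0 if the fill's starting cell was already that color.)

Answer: 72

Derivation:
After op 1 fill(1,6,Y) [0 cells changed]:
YYYYYYYYY
YYYYYYYYY
YYYYYYYYY
YYYYYYYYY
YYYYYYYYY
YYYYYYWWY
YYYWWYWWY
YYYYYYWWY
YYYYYYWWY
After op 2 paint(5,7,Y):
YYYYYYYYY
YYYYYYYYY
YYYYYYYYY
YYYYYYYYY
YYYYYYYYY
YYYYYYWYY
YYYWWYWWY
YYYYYYWWY
YYYYYYWWY
After op 3 fill(1,5,B) [72 cells changed]:
BBBBBBBBB
BBBBBBBBB
BBBBBBBBB
BBBBBBBBB
BBBBBBBBB
BBBBBBWBB
BBBWWBWWB
BBBBBBWWB
BBBBBBWWB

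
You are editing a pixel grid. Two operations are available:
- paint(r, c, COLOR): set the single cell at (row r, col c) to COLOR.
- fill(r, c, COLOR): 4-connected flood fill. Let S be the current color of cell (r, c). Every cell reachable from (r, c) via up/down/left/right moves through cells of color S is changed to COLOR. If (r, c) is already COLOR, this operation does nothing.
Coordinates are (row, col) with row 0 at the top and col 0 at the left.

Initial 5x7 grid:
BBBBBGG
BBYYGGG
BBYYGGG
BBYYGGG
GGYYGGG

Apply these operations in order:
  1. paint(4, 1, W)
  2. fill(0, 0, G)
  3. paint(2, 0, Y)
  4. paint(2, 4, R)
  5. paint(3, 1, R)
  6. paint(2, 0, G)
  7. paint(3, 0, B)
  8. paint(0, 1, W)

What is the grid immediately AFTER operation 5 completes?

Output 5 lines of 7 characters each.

After op 1 paint(4,1,W):
BBBBBGG
BBYYGGG
BBYYGGG
BBYYGGG
GWYYGGG
After op 2 fill(0,0,G) [11 cells changed]:
GGGGGGG
GGYYGGG
GGYYGGG
GGYYGGG
GWYYGGG
After op 3 paint(2,0,Y):
GGGGGGG
GGYYGGG
YGYYGGG
GGYYGGG
GWYYGGG
After op 4 paint(2,4,R):
GGGGGGG
GGYYGGG
YGYYRGG
GGYYGGG
GWYYGGG
After op 5 paint(3,1,R):
GGGGGGG
GGYYGGG
YGYYRGG
GRYYGGG
GWYYGGG

Answer: GGGGGGG
GGYYGGG
YGYYRGG
GRYYGGG
GWYYGGG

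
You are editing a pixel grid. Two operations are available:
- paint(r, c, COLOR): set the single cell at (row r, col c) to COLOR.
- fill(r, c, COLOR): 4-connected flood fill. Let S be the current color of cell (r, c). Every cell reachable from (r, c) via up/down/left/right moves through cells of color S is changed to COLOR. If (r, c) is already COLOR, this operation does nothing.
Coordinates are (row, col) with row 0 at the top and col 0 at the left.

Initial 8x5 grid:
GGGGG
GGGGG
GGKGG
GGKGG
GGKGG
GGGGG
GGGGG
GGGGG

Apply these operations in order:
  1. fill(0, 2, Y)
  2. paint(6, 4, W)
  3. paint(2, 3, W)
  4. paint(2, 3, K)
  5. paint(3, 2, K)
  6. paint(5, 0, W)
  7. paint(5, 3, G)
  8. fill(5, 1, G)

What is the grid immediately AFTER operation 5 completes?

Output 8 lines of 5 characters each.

Answer: YYYYY
YYYYY
YYKKY
YYKYY
YYKYY
YYYYY
YYYYW
YYYYY

Derivation:
After op 1 fill(0,2,Y) [37 cells changed]:
YYYYY
YYYYY
YYKYY
YYKYY
YYKYY
YYYYY
YYYYY
YYYYY
After op 2 paint(6,4,W):
YYYYY
YYYYY
YYKYY
YYKYY
YYKYY
YYYYY
YYYYW
YYYYY
After op 3 paint(2,3,W):
YYYYY
YYYYY
YYKWY
YYKYY
YYKYY
YYYYY
YYYYW
YYYYY
After op 4 paint(2,3,K):
YYYYY
YYYYY
YYKKY
YYKYY
YYKYY
YYYYY
YYYYW
YYYYY
After op 5 paint(3,2,K):
YYYYY
YYYYY
YYKKY
YYKYY
YYKYY
YYYYY
YYYYW
YYYYY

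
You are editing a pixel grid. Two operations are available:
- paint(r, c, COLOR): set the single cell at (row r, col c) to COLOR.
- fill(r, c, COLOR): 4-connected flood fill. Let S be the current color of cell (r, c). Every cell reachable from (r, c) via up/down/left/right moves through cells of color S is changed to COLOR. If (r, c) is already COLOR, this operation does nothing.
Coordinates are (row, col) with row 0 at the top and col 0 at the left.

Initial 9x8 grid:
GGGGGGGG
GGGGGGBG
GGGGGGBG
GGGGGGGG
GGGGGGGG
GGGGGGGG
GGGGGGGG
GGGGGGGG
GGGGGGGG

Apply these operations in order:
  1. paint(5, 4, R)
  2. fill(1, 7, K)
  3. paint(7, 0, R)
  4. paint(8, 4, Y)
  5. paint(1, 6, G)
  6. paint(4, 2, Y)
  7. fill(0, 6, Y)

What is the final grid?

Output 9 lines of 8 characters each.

After op 1 paint(5,4,R):
GGGGGGGG
GGGGGGBG
GGGGGGBG
GGGGGGGG
GGGGGGGG
GGGGRGGG
GGGGGGGG
GGGGGGGG
GGGGGGGG
After op 2 fill(1,7,K) [69 cells changed]:
KKKKKKKK
KKKKKKBK
KKKKKKBK
KKKKKKKK
KKKKKKKK
KKKKRKKK
KKKKKKKK
KKKKKKKK
KKKKKKKK
After op 3 paint(7,0,R):
KKKKKKKK
KKKKKKBK
KKKKKKBK
KKKKKKKK
KKKKKKKK
KKKKRKKK
KKKKKKKK
RKKKKKKK
KKKKKKKK
After op 4 paint(8,4,Y):
KKKKKKKK
KKKKKKBK
KKKKKKBK
KKKKKKKK
KKKKKKKK
KKKKRKKK
KKKKKKKK
RKKKKKKK
KKKKYKKK
After op 5 paint(1,6,G):
KKKKKKKK
KKKKKKGK
KKKKKKBK
KKKKKKKK
KKKKKKKK
KKKKRKKK
KKKKKKKK
RKKKKKKK
KKKKYKKK
After op 6 paint(4,2,Y):
KKKKKKKK
KKKKKKGK
KKKKKKBK
KKKKKKKK
KKYKKKKK
KKKKRKKK
KKKKKKKK
RKKKKKKK
KKKKYKKK
After op 7 fill(0,6,Y) [66 cells changed]:
YYYYYYYY
YYYYYYGY
YYYYYYBY
YYYYYYYY
YYYYYYYY
YYYYRYYY
YYYYYYYY
RYYYYYYY
YYYYYYYY

Answer: YYYYYYYY
YYYYYYGY
YYYYYYBY
YYYYYYYY
YYYYYYYY
YYYYRYYY
YYYYYYYY
RYYYYYYY
YYYYYYYY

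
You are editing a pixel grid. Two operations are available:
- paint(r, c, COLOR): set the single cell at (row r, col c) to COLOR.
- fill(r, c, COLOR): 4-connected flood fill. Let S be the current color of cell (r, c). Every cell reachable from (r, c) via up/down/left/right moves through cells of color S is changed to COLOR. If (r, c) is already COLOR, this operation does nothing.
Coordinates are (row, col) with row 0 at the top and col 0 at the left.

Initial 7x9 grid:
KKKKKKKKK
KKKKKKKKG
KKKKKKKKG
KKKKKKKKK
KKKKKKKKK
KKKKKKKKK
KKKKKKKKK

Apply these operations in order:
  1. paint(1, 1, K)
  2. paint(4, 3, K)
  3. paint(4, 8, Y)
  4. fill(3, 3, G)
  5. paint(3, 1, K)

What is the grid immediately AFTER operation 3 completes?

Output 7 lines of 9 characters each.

After op 1 paint(1,1,K):
KKKKKKKKK
KKKKKKKKG
KKKKKKKKG
KKKKKKKKK
KKKKKKKKK
KKKKKKKKK
KKKKKKKKK
After op 2 paint(4,3,K):
KKKKKKKKK
KKKKKKKKG
KKKKKKKKG
KKKKKKKKK
KKKKKKKKK
KKKKKKKKK
KKKKKKKKK
After op 3 paint(4,8,Y):
KKKKKKKKK
KKKKKKKKG
KKKKKKKKG
KKKKKKKKK
KKKKKKKKY
KKKKKKKKK
KKKKKKKKK

Answer: KKKKKKKKK
KKKKKKKKG
KKKKKKKKG
KKKKKKKKK
KKKKKKKKY
KKKKKKKKK
KKKKKKKKK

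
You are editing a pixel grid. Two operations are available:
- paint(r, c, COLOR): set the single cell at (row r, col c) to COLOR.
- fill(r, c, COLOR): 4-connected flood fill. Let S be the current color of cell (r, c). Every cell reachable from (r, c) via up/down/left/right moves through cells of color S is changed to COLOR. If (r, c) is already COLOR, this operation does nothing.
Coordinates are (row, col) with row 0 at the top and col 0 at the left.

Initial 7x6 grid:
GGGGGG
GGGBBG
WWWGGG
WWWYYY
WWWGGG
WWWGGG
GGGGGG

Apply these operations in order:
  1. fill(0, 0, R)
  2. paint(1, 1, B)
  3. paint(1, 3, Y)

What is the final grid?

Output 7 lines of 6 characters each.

Answer: RRRRRR
RBRYBR
WWWRRR
WWWYYY
WWWGGG
WWWGGG
GGGGGG

Derivation:
After op 1 fill(0,0,R) [13 cells changed]:
RRRRRR
RRRBBR
WWWRRR
WWWYYY
WWWGGG
WWWGGG
GGGGGG
After op 2 paint(1,1,B):
RRRRRR
RBRBBR
WWWRRR
WWWYYY
WWWGGG
WWWGGG
GGGGGG
After op 3 paint(1,3,Y):
RRRRRR
RBRYBR
WWWRRR
WWWYYY
WWWGGG
WWWGGG
GGGGGG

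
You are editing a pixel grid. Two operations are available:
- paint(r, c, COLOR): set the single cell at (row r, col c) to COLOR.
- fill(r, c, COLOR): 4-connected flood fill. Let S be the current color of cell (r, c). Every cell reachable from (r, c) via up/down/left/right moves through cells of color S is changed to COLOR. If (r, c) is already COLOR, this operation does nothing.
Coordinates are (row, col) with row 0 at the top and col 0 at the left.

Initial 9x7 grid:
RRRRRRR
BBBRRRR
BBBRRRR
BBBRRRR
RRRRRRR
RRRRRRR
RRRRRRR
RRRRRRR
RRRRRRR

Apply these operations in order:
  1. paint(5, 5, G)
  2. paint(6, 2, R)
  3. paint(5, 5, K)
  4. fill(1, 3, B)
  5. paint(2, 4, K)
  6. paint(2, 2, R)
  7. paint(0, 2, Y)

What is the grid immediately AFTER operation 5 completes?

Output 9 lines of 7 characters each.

After op 1 paint(5,5,G):
RRRRRRR
BBBRRRR
BBBRRRR
BBBRRRR
RRRRRRR
RRRRRGR
RRRRRRR
RRRRRRR
RRRRRRR
After op 2 paint(6,2,R):
RRRRRRR
BBBRRRR
BBBRRRR
BBBRRRR
RRRRRRR
RRRRRGR
RRRRRRR
RRRRRRR
RRRRRRR
After op 3 paint(5,5,K):
RRRRRRR
BBBRRRR
BBBRRRR
BBBRRRR
RRRRRRR
RRRRRKR
RRRRRRR
RRRRRRR
RRRRRRR
After op 4 fill(1,3,B) [53 cells changed]:
BBBBBBB
BBBBBBB
BBBBBBB
BBBBBBB
BBBBBBB
BBBBBKB
BBBBBBB
BBBBBBB
BBBBBBB
After op 5 paint(2,4,K):
BBBBBBB
BBBBBBB
BBBBKBB
BBBBBBB
BBBBBBB
BBBBBKB
BBBBBBB
BBBBBBB
BBBBBBB

Answer: BBBBBBB
BBBBBBB
BBBBKBB
BBBBBBB
BBBBBBB
BBBBBKB
BBBBBBB
BBBBBBB
BBBBBBB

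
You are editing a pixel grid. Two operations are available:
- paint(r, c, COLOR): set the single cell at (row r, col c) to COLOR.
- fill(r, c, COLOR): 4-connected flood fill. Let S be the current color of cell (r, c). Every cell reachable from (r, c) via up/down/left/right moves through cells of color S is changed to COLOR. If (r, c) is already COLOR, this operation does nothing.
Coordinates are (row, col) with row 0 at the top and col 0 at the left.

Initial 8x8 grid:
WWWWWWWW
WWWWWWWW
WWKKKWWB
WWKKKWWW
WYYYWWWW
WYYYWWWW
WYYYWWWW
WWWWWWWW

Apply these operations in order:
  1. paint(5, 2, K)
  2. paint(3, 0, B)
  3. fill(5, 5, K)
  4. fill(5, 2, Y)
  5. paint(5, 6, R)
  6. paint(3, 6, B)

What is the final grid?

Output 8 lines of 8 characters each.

After op 1 paint(5,2,K):
WWWWWWWW
WWWWWWWW
WWKKKWWB
WWKKKWWW
WYYYWWWW
WYKYWWWW
WYYYWWWW
WWWWWWWW
After op 2 paint(3,0,B):
WWWWWWWW
WWWWWWWW
WWKKKWWB
BWKKKWWW
WYYYWWWW
WYKYWWWW
WYYYWWWW
WWWWWWWW
After op 3 fill(5,5,K) [47 cells changed]:
KKKKKKKK
KKKKKKKK
KKKKKKKB
BKKKKKKK
KYYYKKKK
KYKYKKKK
KYYYKKKK
KKKKKKKK
After op 4 fill(5,2,Y) [1 cells changed]:
KKKKKKKK
KKKKKKKK
KKKKKKKB
BKKKKKKK
KYYYKKKK
KYYYKKKK
KYYYKKKK
KKKKKKKK
After op 5 paint(5,6,R):
KKKKKKKK
KKKKKKKK
KKKKKKKB
BKKKKKKK
KYYYKKKK
KYYYKKRK
KYYYKKKK
KKKKKKKK
After op 6 paint(3,6,B):
KKKKKKKK
KKKKKKKK
KKKKKKKB
BKKKKKBK
KYYYKKKK
KYYYKKRK
KYYYKKKK
KKKKKKKK

Answer: KKKKKKKK
KKKKKKKK
KKKKKKKB
BKKKKKBK
KYYYKKKK
KYYYKKRK
KYYYKKKK
KKKKKKKK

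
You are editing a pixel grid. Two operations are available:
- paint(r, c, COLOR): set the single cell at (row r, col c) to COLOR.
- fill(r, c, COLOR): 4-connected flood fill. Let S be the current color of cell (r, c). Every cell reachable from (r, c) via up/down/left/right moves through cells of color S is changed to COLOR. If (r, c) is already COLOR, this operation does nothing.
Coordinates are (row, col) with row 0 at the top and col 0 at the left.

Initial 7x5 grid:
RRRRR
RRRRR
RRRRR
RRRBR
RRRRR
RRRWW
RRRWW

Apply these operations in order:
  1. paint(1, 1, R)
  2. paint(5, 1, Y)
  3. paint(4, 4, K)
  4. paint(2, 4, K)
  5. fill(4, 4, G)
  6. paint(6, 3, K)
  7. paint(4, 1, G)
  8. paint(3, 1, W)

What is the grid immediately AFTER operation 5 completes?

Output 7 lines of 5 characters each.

Answer: RRRRR
RRRRR
RRRRK
RRRBR
RRRRG
RYRWW
RRRWW

Derivation:
After op 1 paint(1,1,R):
RRRRR
RRRRR
RRRRR
RRRBR
RRRRR
RRRWW
RRRWW
After op 2 paint(5,1,Y):
RRRRR
RRRRR
RRRRR
RRRBR
RRRRR
RYRWW
RRRWW
After op 3 paint(4,4,K):
RRRRR
RRRRR
RRRRR
RRRBR
RRRRK
RYRWW
RRRWW
After op 4 paint(2,4,K):
RRRRR
RRRRR
RRRRK
RRRBR
RRRRK
RYRWW
RRRWW
After op 5 fill(4,4,G) [1 cells changed]:
RRRRR
RRRRR
RRRRK
RRRBR
RRRRG
RYRWW
RRRWW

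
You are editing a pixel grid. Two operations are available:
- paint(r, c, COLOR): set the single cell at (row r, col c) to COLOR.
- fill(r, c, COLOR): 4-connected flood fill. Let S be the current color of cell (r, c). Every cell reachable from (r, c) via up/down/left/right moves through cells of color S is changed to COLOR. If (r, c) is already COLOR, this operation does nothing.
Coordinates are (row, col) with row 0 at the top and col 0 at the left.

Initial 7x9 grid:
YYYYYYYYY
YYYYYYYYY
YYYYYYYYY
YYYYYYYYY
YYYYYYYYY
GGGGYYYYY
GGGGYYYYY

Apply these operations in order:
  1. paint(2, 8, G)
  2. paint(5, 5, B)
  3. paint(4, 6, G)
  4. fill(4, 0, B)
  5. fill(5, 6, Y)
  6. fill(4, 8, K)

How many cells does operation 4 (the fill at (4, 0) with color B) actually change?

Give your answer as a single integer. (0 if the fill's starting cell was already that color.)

Answer: 52

Derivation:
After op 1 paint(2,8,G):
YYYYYYYYY
YYYYYYYYY
YYYYYYYYG
YYYYYYYYY
YYYYYYYYY
GGGGYYYYY
GGGGYYYYY
After op 2 paint(5,5,B):
YYYYYYYYY
YYYYYYYYY
YYYYYYYYG
YYYYYYYYY
YYYYYYYYY
GGGGYBYYY
GGGGYYYYY
After op 3 paint(4,6,G):
YYYYYYYYY
YYYYYYYYY
YYYYYYYYG
YYYYYYYYY
YYYYYYGYY
GGGGYBYYY
GGGGYYYYY
After op 4 fill(4,0,B) [52 cells changed]:
BBBBBBBBB
BBBBBBBBB
BBBBBBBBG
BBBBBBBBB
BBBBBBGBB
GGGGBBBBB
GGGGBBBBB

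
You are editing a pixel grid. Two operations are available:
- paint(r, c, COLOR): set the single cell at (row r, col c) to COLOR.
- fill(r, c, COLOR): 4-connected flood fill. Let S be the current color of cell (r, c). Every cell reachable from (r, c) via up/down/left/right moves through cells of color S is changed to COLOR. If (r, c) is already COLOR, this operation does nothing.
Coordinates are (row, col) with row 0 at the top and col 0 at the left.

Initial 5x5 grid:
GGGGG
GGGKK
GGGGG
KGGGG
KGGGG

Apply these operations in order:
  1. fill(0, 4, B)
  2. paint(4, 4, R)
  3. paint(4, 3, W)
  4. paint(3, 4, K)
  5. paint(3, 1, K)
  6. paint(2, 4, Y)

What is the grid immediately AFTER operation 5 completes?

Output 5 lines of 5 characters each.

After op 1 fill(0,4,B) [21 cells changed]:
BBBBB
BBBKK
BBBBB
KBBBB
KBBBB
After op 2 paint(4,4,R):
BBBBB
BBBKK
BBBBB
KBBBB
KBBBR
After op 3 paint(4,3,W):
BBBBB
BBBKK
BBBBB
KBBBB
KBBWR
After op 4 paint(3,4,K):
BBBBB
BBBKK
BBBBB
KBBBK
KBBWR
After op 5 paint(3,1,K):
BBBBB
BBBKK
BBBBB
KKBBK
KBBWR

Answer: BBBBB
BBBKK
BBBBB
KKBBK
KBBWR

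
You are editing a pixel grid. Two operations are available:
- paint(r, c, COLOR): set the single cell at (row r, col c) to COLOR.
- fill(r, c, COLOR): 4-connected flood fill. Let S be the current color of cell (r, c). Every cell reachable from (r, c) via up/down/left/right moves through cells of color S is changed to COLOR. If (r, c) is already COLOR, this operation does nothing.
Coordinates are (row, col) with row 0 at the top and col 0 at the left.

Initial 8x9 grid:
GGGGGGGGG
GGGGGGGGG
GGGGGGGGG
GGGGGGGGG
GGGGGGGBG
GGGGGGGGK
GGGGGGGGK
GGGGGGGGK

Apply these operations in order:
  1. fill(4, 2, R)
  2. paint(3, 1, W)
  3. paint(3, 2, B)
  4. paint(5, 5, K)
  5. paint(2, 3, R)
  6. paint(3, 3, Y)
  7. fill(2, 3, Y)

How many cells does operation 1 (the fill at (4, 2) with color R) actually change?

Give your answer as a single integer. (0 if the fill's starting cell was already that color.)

After op 1 fill(4,2,R) [68 cells changed]:
RRRRRRRRR
RRRRRRRRR
RRRRRRRRR
RRRRRRRRR
RRRRRRRBR
RRRRRRRRK
RRRRRRRRK
RRRRRRRRK

Answer: 68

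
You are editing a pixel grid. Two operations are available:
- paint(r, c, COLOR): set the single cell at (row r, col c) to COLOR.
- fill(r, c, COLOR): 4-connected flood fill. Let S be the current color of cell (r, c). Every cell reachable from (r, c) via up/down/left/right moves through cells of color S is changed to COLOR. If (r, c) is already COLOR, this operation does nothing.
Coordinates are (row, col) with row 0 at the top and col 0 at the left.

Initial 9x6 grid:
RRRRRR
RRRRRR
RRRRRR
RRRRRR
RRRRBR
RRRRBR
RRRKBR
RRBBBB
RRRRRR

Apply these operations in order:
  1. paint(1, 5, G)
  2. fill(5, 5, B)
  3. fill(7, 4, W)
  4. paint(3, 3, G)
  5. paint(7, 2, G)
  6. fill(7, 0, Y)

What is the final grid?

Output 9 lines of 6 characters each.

Answer: YYYYYY
YYYYYG
YYYYYY
YYYGYY
YYYYYY
YYYYYY
YYYKYY
YYGYYY
YYYYYY

Derivation:
After op 1 paint(1,5,G):
RRRRRR
RRRRRG
RRRRRR
RRRRRR
RRRRBR
RRRRBR
RRRKBR
RRBBBB
RRRRRR
After op 2 fill(5,5,B) [45 cells changed]:
BBBBBB
BBBBBG
BBBBBB
BBBBBB
BBBBBB
BBBBBB
BBBKBB
BBBBBB
BBBBBB
After op 3 fill(7,4,W) [52 cells changed]:
WWWWWW
WWWWWG
WWWWWW
WWWWWW
WWWWWW
WWWWWW
WWWKWW
WWWWWW
WWWWWW
After op 4 paint(3,3,G):
WWWWWW
WWWWWG
WWWWWW
WWWGWW
WWWWWW
WWWWWW
WWWKWW
WWWWWW
WWWWWW
After op 5 paint(7,2,G):
WWWWWW
WWWWWG
WWWWWW
WWWGWW
WWWWWW
WWWWWW
WWWKWW
WWGWWW
WWWWWW
After op 6 fill(7,0,Y) [50 cells changed]:
YYYYYY
YYYYYG
YYYYYY
YYYGYY
YYYYYY
YYYYYY
YYYKYY
YYGYYY
YYYYYY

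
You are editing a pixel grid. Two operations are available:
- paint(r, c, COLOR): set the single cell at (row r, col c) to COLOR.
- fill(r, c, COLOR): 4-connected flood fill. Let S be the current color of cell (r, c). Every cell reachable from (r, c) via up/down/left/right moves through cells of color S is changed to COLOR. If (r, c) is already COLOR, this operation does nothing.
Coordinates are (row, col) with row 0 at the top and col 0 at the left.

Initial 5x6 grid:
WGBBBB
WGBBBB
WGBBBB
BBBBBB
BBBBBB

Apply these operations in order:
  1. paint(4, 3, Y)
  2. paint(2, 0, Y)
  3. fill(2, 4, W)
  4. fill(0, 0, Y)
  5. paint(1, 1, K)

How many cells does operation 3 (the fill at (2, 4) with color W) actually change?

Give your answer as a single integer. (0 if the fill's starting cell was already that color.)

After op 1 paint(4,3,Y):
WGBBBB
WGBBBB
WGBBBB
BBBBBB
BBBYBB
After op 2 paint(2,0,Y):
WGBBBB
WGBBBB
YGBBBB
BBBBBB
BBBYBB
After op 3 fill(2,4,W) [23 cells changed]:
WGWWWW
WGWWWW
YGWWWW
WWWWWW
WWWYWW

Answer: 23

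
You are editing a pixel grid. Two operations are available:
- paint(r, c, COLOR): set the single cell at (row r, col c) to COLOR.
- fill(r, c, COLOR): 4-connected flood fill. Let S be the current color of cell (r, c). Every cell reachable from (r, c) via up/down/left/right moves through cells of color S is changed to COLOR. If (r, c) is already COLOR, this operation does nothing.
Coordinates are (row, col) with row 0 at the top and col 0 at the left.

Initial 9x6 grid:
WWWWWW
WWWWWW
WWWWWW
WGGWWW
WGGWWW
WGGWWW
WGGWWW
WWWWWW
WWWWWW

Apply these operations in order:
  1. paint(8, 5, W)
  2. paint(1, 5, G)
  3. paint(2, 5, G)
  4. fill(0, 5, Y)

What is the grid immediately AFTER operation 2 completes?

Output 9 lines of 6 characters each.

After op 1 paint(8,5,W):
WWWWWW
WWWWWW
WWWWWW
WGGWWW
WGGWWW
WGGWWW
WGGWWW
WWWWWW
WWWWWW
After op 2 paint(1,5,G):
WWWWWW
WWWWWG
WWWWWW
WGGWWW
WGGWWW
WGGWWW
WGGWWW
WWWWWW
WWWWWW

Answer: WWWWWW
WWWWWG
WWWWWW
WGGWWW
WGGWWW
WGGWWW
WGGWWW
WWWWWW
WWWWWW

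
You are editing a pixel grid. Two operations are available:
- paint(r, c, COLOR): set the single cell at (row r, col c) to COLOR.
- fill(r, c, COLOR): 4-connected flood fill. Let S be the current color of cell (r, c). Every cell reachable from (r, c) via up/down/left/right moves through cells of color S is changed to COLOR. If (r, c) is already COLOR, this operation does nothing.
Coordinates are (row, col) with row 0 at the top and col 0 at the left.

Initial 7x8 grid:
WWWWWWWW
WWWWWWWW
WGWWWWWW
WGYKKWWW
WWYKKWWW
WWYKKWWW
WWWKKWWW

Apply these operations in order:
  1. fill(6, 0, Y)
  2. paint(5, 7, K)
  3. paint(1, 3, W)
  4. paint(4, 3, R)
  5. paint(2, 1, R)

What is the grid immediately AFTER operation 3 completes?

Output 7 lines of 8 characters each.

After op 1 fill(6,0,Y) [43 cells changed]:
YYYYYYYY
YYYYYYYY
YGYYYYYY
YGYKKYYY
YYYKKYYY
YYYKKYYY
YYYKKYYY
After op 2 paint(5,7,K):
YYYYYYYY
YYYYYYYY
YGYYYYYY
YGYKKYYY
YYYKKYYY
YYYKKYYK
YYYKKYYY
After op 3 paint(1,3,W):
YYYYYYYY
YYYWYYYY
YGYYYYYY
YGYKKYYY
YYYKKYYY
YYYKKYYK
YYYKKYYY

Answer: YYYYYYYY
YYYWYYYY
YGYYYYYY
YGYKKYYY
YYYKKYYY
YYYKKYYK
YYYKKYYY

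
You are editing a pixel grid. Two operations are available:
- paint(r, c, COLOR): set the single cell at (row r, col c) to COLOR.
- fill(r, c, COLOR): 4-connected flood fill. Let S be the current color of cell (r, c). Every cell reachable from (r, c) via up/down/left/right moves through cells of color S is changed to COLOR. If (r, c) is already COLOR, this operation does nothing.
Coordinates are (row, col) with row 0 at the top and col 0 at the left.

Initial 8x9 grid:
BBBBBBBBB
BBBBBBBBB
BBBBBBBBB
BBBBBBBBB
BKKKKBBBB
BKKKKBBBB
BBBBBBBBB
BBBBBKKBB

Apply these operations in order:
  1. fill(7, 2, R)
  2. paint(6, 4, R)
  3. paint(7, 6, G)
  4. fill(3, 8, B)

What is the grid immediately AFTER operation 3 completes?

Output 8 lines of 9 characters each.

Answer: RRRRRRRRR
RRRRRRRRR
RRRRRRRRR
RRRRRRRRR
RKKKKRRRR
RKKKKRRRR
RRRRRRRRR
RRRRRKGRR

Derivation:
After op 1 fill(7,2,R) [62 cells changed]:
RRRRRRRRR
RRRRRRRRR
RRRRRRRRR
RRRRRRRRR
RKKKKRRRR
RKKKKRRRR
RRRRRRRRR
RRRRRKKRR
After op 2 paint(6,4,R):
RRRRRRRRR
RRRRRRRRR
RRRRRRRRR
RRRRRRRRR
RKKKKRRRR
RKKKKRRRR
RRRRRRRRR
RRRRRKKRR
After op 3 paint(7,6,G):
RRRRRRRRR
RRRRRRRRR
RRRRRRRRR
RRRRRRRRR
RKKKKRRRR
RKKKKRRRR
RRRRRRRRR
RRRRRKGRR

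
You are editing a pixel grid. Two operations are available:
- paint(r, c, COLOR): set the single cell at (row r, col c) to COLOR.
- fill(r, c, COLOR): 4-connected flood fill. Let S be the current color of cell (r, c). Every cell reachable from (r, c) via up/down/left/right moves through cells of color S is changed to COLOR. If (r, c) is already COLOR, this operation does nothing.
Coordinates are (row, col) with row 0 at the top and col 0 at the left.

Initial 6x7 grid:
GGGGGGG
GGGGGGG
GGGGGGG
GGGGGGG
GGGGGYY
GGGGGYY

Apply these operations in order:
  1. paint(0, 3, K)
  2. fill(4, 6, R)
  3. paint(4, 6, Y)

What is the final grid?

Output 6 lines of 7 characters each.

Answer: GGGKGGG
GGGGGGG
GGGGGGG
GGGGGGG
GGGGGRY
GGGGGRR

Derivation:
After op 1 paint(0,3,K):
GGGKGGG
GGGGGGG
GGGGGGG
GGGGGGG
GGGGGYY
GGGGGYY
After op 2 fill(4,6,R) [4 cells changed]:
GGGKGGG
GGGGGGG
GGGGGGG
GGGGGGG
GGGGGRR
GGGGGRR
After op 3 paint(4,6,Y):
GGGKGGG
GGGGGGG
GGGGGGG
GGGGGGG
GGGGGRY
GGGGGRR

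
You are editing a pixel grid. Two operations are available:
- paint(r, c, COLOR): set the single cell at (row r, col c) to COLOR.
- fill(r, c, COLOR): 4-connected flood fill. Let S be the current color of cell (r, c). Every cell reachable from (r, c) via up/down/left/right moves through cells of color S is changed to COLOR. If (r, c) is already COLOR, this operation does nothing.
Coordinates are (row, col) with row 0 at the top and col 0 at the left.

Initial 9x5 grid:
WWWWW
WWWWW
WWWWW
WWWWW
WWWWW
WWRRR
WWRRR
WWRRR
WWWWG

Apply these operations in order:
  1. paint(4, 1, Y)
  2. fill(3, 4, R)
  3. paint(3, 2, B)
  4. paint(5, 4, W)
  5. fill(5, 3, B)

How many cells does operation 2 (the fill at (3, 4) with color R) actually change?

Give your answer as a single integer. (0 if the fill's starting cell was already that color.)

After op 1 paint(4,1,Y):
WWWWW
WWWWW
WWWWW
WWWWW
WYWWW
WWRRR
WWRRR
WWRRR
WWWWG
After op 2 fill(3,4,R) [34 cells changed]:
RRRRR
RRRRR
RRRRR
RRRRR
RYRRR
RRRRR
RRRRR
RRRRR
RRRRG

Answer: 34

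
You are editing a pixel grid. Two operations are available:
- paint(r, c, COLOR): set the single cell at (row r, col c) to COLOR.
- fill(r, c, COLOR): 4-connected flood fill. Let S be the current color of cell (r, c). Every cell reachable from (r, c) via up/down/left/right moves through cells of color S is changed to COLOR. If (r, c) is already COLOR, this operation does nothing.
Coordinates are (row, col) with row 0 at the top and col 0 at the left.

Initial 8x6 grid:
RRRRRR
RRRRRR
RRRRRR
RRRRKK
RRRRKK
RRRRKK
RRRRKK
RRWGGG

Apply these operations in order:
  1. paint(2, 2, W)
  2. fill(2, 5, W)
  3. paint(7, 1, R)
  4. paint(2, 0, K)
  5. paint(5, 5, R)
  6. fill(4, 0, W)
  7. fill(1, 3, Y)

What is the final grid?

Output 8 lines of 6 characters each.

Answer: YYYYYY
YYYYYY
KYYYYY
YYYYKK
YYYYKK
YYYYKR
YYYYKK
YRYGGG

Derivation:
After op 1 paint(2,2,W):
RRRRRR
RRRRRR
RRWRRR
RRRRKK
RRRRKK
RRRRKK
RRRRKK
RRWGGG
After op 2 fill(2,5,W) [35 cells changed]:
WWWWWW
WWWWWW
WWWWWW
WWWWKK
WWWWKK
WWWWKK
WWWWKK
WWWGGG
After op 3 paint(7,1,R):
WWWWWW
WWWWWW
WWWWWW
WWWWKK
WWWWKK
WWWWKK
WWWWKK
WRWGGG
After op 4 paint(2,0,K):
WWWWWW
WWWWWW
KWWWWW
WWWWKK
WWWWKK
WWWWKK
WWWWKK
WRWGGG
After op 5 paint(5,5,R):
WWWWWW
WWWWWW
KWWWWW
WWWWKK
WWWWKK
WWWWKR
WWWWKK
WRWGGG
After op 6 fill(4,0,W) [0 cells changed]:
WWWWWW
WWWWWW
KWWWWW
WWWWKK
WWWWKK
WWWWKR
WWWWKK
WRWGGG
After op 7 fill(1,3,Y) [35 cells changed]:
YYYYYY
YYYYYY
KYYYYY
YYYYKK
YYYYKK
YYYYKR
YYYYKK
YRYGGG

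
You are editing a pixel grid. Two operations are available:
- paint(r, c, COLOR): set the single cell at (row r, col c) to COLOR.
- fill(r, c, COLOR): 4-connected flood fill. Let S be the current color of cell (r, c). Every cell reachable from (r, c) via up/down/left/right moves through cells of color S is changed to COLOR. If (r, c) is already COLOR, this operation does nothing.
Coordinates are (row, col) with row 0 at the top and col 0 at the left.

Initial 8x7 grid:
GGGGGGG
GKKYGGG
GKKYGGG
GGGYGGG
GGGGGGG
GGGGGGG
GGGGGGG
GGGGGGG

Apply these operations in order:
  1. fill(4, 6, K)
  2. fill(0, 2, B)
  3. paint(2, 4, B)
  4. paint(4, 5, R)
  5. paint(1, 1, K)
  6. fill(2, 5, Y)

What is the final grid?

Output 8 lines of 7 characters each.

After op 1 fill(4,6,K) [49 cells changed]:
KKKKKKK
KKKYKKK
KKKYKKK
KKKYKKK
KKKKKKK
KKKKKKK
KKKKKKK
KKKKKKK
After op 2 fill(0,2,B) [53 cells changed]:
BBBBBBB
BBBYBBB
BBBYBBB
BBBYBBB
BBBBBBB
BBBBBBB
BBBBBBB
BBBBBBB
After op 3 paint(2,4,B):
BBBBBBB
BBBYBBB
BBBYBBB
BBBYBBB
BBBBBBB
BBBBBBB
BBBBBBB
BBBBBBB
After op 4 paint(4,5,R):
BBBBBBB
BBBYBBB
BBBYBBB
BBBYBBB
BBBBBRB
BBBBBBB
BBBBBBB
BBBBBBB
After op 5 paint(1,1,K):
BBBBBBB
BKBYBBB
BBBYBBB
BBBYBBB
BBBBBRB
BBBBBBB
BBBBBBB
BBBBBBB
After op 6 fill(2,5,Y) [51 cells changed]:
YYYYYYY
YKYYYYY
YYYYYYY
YYYYYYY
YYYYYRY
YYYYYYY
YYYYYYY
YYYYYYY

Answer: YYYYYYY
YKYYYYY
YYYYYYY
YYYYYYY
YYYYYRY
YYYYYYY
YYYYYYY
YYYYYYY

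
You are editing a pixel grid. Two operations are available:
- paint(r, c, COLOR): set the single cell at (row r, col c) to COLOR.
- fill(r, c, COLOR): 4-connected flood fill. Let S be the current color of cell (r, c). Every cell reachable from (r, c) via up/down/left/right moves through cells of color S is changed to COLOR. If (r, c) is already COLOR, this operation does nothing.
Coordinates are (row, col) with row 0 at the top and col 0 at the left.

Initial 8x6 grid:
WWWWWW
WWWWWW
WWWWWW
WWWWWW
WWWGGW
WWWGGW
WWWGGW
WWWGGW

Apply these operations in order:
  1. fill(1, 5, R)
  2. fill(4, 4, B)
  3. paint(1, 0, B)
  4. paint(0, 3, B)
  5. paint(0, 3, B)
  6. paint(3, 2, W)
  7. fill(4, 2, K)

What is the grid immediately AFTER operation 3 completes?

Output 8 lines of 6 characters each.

Answer: RRRRRR
BRRRRR
RRRRRR
RRRRRR
RRRBBR
RRRBBR
RRRBBR
RRRBBR

Derivation:
After op 1 fill(1,5,R) [40 cells changed]:
RRRRRR
RRRRRR
RRRRRR
RRRRRR
RRRGGR
RRRGGR
RRRGGR
RRRGGR
After op 2 fill(4,4,B) [8 cells changed]:
RRRRRR
RRRRRR
RRRRRR
RRRRRR
RRRBBR
RRRBBR
RRRBBR
RRRBBR
After op 3 paint(1,0,B):
RRRRRR
BRRRRR
RRRRRR
RRRRRR
RRRBBR
RRRBBR
RRRBBR
RRRBBR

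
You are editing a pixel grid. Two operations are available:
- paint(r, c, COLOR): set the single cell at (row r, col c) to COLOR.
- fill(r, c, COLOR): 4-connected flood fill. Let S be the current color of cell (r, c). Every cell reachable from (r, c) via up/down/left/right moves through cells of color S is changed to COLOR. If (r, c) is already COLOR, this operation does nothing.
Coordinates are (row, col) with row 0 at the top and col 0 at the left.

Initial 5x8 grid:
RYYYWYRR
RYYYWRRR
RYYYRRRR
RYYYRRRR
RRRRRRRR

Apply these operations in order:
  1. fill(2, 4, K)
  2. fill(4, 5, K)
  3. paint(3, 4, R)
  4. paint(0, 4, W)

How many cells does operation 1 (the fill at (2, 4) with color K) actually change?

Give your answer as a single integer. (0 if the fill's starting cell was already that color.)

Answer: 25

Derivation:
After op 1 fill(2,4,K) [25 cells changed]:
KYYYWYKK
KYYYWKKK
KYYYKKKK
KYYYKKKK
KKKKKKKK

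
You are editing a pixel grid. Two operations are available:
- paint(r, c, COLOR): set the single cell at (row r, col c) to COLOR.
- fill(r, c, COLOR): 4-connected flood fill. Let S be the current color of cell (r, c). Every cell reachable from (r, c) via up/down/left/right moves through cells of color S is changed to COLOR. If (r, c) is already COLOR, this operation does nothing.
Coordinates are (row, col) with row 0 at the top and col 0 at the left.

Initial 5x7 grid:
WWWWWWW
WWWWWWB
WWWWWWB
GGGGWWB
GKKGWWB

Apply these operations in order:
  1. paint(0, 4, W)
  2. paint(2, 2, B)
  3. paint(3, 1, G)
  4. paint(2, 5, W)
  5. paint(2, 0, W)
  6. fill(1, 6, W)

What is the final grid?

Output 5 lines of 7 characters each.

After op 1 paint(0,4,W):
WWWWWWW
WWWWWWB
WWWWWWB
GGGGWWB
GKKGWWB
After op 2 paint(2,2,B):
WWWWWWW
WWWWWWB
WWBWWWB
GGGGWWB
GKKGWWB
After op 3 paint(3,1,G):
WWWWWWW
WWWWWWB
WWBWWWB
GGGGWWB
GKKGWWB
After op 4 paint(2,5,W):
WWWWWWW
WWWWWWB
WWBWWWB
GGGGWWB
GKKGWWB
After op 5 paint(2,0,W):
WWWWWWW
WWWWWWB
WWBWWWB
GGGGWWB
GKKGWWB
After op 6 fill(1,6,W) [4 cells changed]:
WWWWWWW
WWWWWWW
WWBWWWW
GGGGWWW
GKKGWWW

Answer: WWWWWWW
WWWWWWW
WWBWWWW
GGGGWWW
GKKGWWW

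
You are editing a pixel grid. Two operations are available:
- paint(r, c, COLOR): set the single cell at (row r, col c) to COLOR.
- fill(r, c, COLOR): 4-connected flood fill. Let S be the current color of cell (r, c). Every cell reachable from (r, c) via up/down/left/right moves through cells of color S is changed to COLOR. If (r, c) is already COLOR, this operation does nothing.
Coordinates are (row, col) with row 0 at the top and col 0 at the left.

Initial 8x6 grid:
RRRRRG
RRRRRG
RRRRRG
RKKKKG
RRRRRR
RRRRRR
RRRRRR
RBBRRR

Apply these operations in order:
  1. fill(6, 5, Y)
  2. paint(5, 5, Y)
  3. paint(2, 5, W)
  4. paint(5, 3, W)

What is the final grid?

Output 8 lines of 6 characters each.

Answer: YYYYYG
YYYYYG
YYYYYW
YKKKKG
YYYYYY
YYYWYY
YYYYYY
YBBYYY

Derivation:
After op 1 fill(6,5,Y) [38 cells changed]:
YYYYYG
YYYYYG
YYYYYG
YKKKKG
YYYYYY
YYYYYY
YYYYYY
YBBYYY
After op 2 paint(5,5,Y):
YYYYYG
YYYYYG
YYYYYG
YKKKKG
YYYYYY
YYYYYY
YYYYYY
YBBYYY
After op 3 paint(2,5,W):
YYYYYG
YYYYYG
YYYYYW
YKKKKG
YYYYYY
YYYYYY
YYYYYY
YBBYYY
After op 4 paint(5,3,W):
YYYYYG
YYYYYG
YYYYYW
YKKKKG
YYYYYY
YYYWYY
YYYYYY
YBBYYY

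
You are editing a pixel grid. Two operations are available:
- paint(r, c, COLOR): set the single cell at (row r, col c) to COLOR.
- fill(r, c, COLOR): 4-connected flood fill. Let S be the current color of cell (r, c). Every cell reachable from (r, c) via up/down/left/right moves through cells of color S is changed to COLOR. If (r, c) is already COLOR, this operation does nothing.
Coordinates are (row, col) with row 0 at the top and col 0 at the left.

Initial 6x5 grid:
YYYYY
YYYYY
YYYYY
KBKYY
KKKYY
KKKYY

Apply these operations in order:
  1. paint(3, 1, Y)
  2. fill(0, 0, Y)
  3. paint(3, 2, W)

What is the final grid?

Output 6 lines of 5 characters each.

After op 1 paint(3,1,Y):
YYYYY
YYYYY
YYYYY
KYKYY
KKKYY
KKKYY
After op 2 fill(0,0,Y) [0 cells changed]:
YYYYY
YYYYY
YYYYY
KYKYY
KKKYY
KKKYY
After op 3 paint(3,2,W):
YYYYY
YYYYY
YYYYY
KYWYY
KKKYY
KKKYY

Answer: YYYYY
YYYYY
YYYYY
KYWYY
KKKYY
KKKYY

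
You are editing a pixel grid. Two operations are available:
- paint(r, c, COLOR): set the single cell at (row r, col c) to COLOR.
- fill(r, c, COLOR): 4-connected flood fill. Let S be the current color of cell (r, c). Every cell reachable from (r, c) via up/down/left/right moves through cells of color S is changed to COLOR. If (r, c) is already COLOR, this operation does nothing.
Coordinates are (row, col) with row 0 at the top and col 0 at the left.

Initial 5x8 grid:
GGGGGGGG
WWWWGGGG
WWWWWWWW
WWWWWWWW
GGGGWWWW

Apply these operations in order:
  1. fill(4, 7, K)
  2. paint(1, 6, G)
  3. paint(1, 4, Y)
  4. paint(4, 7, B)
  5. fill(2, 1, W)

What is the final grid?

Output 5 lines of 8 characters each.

After op 1 fill(4,7,K) [24 cells changed]:
GGGGGGGG
KKKKGGGG
KKKKKKKK
KKKKKKKK
GGGGKKKK
After op 2 paint(1,6,G):
GGGGGGGG
KKKKGGGG
KKKKKKKK
KKKKKKKK
GGGGKKKK
After op 3 paint(1,4,Y):
GGGGGGGG
KKKKYGGG
KKKKKKKK
KKKKKKKK
GGGGKKKK
After op 4 paint(4,7,B):
GGGGGGGG
KKKKYGGG
KKKKKKKK
KKKKKKKK
GGGGKKKB
After op 5 fill(2,1,W) [23 cells changed]:
GGGGGGGG
WWWWYGGG
WWWWWWWW
WWWWWWWW
GGGGWWWB

Answer: GGGGGGGG
WWWWYGGG
WWWWWWWW
WWWWWWWW
GGGGWWWB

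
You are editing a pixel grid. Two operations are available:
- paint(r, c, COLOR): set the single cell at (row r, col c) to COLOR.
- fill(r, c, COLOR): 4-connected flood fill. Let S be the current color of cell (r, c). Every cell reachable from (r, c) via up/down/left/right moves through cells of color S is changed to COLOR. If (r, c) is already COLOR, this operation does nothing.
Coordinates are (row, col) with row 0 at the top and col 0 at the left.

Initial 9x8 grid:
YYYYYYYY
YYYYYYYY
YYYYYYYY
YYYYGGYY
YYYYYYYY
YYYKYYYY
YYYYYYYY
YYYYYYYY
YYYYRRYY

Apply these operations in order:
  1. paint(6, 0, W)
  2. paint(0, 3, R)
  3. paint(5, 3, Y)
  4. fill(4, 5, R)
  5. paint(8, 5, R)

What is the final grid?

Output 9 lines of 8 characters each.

Answer: RRRRRRRR
RRRRRRRR
RRRRRRRR
RRRRGGRR
RRRRRRRR
RRRRRRRR
WRRRRRRR
RRRRRRRR
RRRRRRRR

Derivation:
After op 1 paint(6,0,W):
YYYYYYYY
YYYYYYYY
YYYYYYYY
YYYYGGYY
YYYYYYYY
YYYKYYYY
WYYYYYYY
YYYYYYYY
YYYYRRYY
After op 2 paint(0,3,R):
YYYRYYYY
YYYYYYYY
YYYYYYYY
YYYYGGYY
YYYYYYYY
YYYKYYYY
WYYYYYYY
YYYYYYYY
YYYYRRYY
After op 3 paint(5,3,Y):
YYYRYYYY
YYYYYYYY
YYYYYYYY
YYYYGGYY
YYYYYYYY
YYYYYYYY
WYYYYYYY
YYYYYYYY
YYYYRRYY
After op 4 fill(4,5,R) [66 cells changed]:
RRRRRRRR
RRRRRRRR
RRRRRRRR
RRRRGGRR
RRRRRRRR
RRRRRRRR
WRRRRRRR
RRRRRRRR
RRRRRRRR
After op 5 paint(8,5,R):
RRRRRRRR
RRRRRRRR
RRRRRRRR
RRRRGGRR
RRRRRRRR
RRRRRRRR
WRRRRRRR
RRRRRRRR
RRRRRRRR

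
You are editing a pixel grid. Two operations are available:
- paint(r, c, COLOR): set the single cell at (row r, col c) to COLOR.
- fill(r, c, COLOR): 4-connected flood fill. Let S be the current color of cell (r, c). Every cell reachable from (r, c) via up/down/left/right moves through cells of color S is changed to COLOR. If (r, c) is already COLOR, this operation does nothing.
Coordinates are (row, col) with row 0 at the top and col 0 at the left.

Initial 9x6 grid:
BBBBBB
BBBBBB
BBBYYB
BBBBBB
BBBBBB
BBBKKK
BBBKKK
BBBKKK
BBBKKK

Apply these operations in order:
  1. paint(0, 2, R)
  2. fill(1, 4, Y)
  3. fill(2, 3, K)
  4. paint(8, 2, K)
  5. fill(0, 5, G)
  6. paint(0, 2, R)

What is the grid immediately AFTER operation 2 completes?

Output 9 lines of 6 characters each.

After op 1 paint(0,2,R):
BBRBBB
BBBBBB
BBBYYB
BBBBBB
BBBBBB
BBBKKK
BBBKKK
BBBKKK
BBBKKK
After op 2 fill(1,4,Y) [39 cells changed]:
YYRYYY
YYYYYY
YYYYYY
YYYYYY
YYYYYY
YYYKKK
YYYKKK
YYYKKK
YYYKKK

Answer: YYRYYY
YYYYYY
YYYYYY
YYYYYY
YYYYYY
YYYKKK
YYYKKK
YYYKKK
YYYKKK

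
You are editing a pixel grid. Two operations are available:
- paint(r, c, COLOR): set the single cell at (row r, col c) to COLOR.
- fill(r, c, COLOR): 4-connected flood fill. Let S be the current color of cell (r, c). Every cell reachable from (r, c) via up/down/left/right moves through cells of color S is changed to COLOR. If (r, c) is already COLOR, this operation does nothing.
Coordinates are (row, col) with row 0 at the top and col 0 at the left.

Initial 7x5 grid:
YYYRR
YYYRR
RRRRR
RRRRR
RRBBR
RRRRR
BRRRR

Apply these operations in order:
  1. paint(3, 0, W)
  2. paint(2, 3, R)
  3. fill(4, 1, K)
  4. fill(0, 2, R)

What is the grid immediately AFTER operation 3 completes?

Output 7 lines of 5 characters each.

After op 1 paint(3,0,W):
YYYRR
YYYRR
RRRRR
WRRRR
RRBBR
RRRRR
BRRRR
After op 2 paint(2,3,R):
YYYRR
YYYRR
RRRRR
WRRRR
RRBBR
RRRRR
BRRRR
After op 3 fill(4,1,K) [25 cells changed]:
YYYKK
YYYKK
KKKKK
WKKKK
KKBBK
KKKKK
BKKKK

Answer: YYYKK
YYYKK
KKKKK
WKKKK
KKBBK
KKKKK
BKKKK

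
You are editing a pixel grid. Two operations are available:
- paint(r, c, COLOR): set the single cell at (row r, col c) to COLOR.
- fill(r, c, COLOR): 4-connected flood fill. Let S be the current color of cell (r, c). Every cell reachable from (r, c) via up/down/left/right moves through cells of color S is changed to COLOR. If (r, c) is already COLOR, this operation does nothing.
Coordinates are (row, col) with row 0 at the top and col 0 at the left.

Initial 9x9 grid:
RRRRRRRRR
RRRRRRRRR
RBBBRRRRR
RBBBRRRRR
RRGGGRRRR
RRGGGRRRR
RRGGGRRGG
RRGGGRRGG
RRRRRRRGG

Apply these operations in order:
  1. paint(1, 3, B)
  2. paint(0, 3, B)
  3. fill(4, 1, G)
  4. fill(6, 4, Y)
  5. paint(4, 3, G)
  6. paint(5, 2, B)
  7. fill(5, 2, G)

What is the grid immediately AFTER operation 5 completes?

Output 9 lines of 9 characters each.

Answer: YYYBYYYYY
YYYBYYYYY
YBBBYYYYY
YBBBYYYYY
YYYGYYYYY
YYYYYYYYY
YYYYYYYYY
YYYYYYYYY
YYYYYYYYY

Derivation:
After op 1 paint(1,3,B):
RRRRRRRRR
RRRBRRRRR
RBBBRRRRR
RBBBRRRRR
RRGGGRRRR
RRGGGRRRR
RRGGGRRGG
RRGGGRRGG
RRRRRRRGG
After op 2 paint(0,3,B):
RRRBRRRRR
RRRBRRRRR
RBBBRRRRR
RBBBRRRRR
RRGGGRRRR
RRGGGRRRR
RRGGGRRGG
RRGGGRRGG
RRRRRRRGG
After op 3 fill(4,1,G) [55 cells changed]:
GGGBGGGGG
GGGBGGGGG
GBBBGGGGG
GBBBGGGGG
GGGGGGGGG
GGGGGGGGG
GGGGGGGGG
GGGGGGGGG
GGGGGGGGG
After op 4 fill(6,4,Y) [73 cells changed]:
YYYBYYYYY
YYYBYYYYY
YBBBYYYYY
YBBBYYYYY
YYYYYYYYY
YYYYYYYYY
YYYYYYYYY
YYYYYYYYY
YYYYYYYYY
After op 5 paint(4,3,G):
YYYBYYYYY
YYYBYYYYY
YBBBYYYYY
YBBBYYYYY
YYYGYYYYY
YYYYYYYYY
YYYYYYYYY
YYYYYYYYY
YYYYYYYYY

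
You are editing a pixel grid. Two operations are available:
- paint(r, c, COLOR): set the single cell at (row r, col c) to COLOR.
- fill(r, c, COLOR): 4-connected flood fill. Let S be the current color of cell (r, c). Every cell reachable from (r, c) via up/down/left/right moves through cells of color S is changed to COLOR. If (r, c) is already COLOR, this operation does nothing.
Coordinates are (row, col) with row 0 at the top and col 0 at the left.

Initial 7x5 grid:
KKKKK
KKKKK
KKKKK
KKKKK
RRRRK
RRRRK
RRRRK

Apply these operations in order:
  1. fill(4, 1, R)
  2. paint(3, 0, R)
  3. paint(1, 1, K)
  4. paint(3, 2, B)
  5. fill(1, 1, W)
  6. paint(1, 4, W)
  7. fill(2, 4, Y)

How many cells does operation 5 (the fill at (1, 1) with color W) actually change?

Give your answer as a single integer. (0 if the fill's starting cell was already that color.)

Answer: 21

Derivation:
After op 1 fill(4,1,R) [0 cells changed]:
KKKKK
KKKKK
KKKKK
KKKKK
RRRRK
RRRRK
RRRRK
After op 2 paint(3,0,R):
KKKKK
KKKKK
KKKKK
RKKKK
RRRRK
RRRRK
RRRRK
After op 3 paint(1,1,K):
KKKKK
KKKKK
KKKKK
RKKKK
RRRRK
RRRRK
RRRRK
After op 4 paint(3,2,B):
KKKKK
KKKKK
KKKKK
RKBKK
RRRRK
RRRRK
RRRRK
After op 5 fill(1,1,W) [21 cells changed]:
WWWWW
WWWWW
WWWWW
RWBWW
RRRRW
RRRRW
RRRRW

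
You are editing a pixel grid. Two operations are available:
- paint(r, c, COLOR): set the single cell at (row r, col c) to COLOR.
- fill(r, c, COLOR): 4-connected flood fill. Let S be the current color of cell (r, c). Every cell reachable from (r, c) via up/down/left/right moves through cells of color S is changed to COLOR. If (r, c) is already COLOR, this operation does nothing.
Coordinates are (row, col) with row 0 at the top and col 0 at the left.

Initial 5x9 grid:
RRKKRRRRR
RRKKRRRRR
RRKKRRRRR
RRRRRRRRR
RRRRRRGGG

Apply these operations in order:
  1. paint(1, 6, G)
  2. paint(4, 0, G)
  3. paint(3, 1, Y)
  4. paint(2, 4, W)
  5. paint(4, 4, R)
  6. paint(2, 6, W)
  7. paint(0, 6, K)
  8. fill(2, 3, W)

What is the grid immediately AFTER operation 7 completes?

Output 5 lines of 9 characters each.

After op 1 paint(1,6,G):
RRKKRRRRR
RRKKRRGRR
RRKKRRRRR
RRRRRRRRR
RRRRRRGGG
After op 2 paint(4,0,G):
RRKKRRRRR
RRKKRRGRR
RRKKRRRRR
RRRRRRRRR
GRRRRRGGG
After op 3 paint(3,1,Y):
RRKKRRRRR
RRKKRRGRR
RRKKRRRRR
RYRRRRRRR
GRRRRRGGG
After op 4 paint(2,4,W):
RRKKRRRRR
RRKKRRGRR
RRKKWRRRR
RYRRRRRRR
GRRRRRGGG
After op 5 paint(4,4,R):
RRKKRRRRR
RRKKRRGRR
RRKKWRRRR
RYRRRRRRR
GRRRRRGGG
After op 6 paint(2,6,W):
RRKKRRRRR
RRKKRRGRR
RRKKWRWRR
RYRRRRRRR
GRRRRRGGG
After op 7 paint(0,6,K):
RRKKRRKRR
RRKKRRGRR
RRKKWRWRR
RYRRRRRRR
GRRRRRGGG

Answer: RRKKRRKRR
RRKKRRGRR
RRKKWRWRR
RYRRRRRRR
GRRRRRGGG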